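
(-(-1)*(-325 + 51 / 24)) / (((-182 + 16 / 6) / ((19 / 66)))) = 49077 / 94688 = 0.52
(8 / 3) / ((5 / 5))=8 / 3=2.67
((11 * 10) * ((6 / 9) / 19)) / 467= 220 / 26619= 0.01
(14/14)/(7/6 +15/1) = 6/97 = 0.06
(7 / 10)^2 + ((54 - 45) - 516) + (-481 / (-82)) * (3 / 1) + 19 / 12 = -1498537 / 3075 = -487.33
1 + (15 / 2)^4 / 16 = 50881 / 256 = 198.75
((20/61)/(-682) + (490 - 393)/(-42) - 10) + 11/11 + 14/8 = -16704043/1747284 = -9.56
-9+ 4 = -5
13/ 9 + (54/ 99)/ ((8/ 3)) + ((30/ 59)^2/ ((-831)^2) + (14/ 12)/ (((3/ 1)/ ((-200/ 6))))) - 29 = -12791916012757/ 317307255012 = -40.31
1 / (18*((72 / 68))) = 17 / 324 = 0.05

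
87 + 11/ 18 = 1577/ 18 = 87.61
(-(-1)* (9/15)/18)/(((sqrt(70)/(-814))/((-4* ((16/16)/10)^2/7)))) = 407* sqrt(70)/183750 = 0.02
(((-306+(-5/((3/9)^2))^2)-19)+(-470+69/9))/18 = 3713/54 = 68.76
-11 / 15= -0.73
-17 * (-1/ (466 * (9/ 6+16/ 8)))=17/ 1631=0.01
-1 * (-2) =2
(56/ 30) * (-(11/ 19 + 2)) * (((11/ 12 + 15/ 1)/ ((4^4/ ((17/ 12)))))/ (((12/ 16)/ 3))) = -1113721/ 656640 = -1.70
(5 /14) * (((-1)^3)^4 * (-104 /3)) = -12.38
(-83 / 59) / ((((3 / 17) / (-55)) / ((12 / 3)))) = 310420 / 177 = 1753.79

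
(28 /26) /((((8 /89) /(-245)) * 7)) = -21805 /52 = -419.33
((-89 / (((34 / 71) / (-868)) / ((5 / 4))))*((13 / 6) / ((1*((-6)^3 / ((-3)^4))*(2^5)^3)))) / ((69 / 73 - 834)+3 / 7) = 45545171945 / 7584375373824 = 0.01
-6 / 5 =-1.20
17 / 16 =1.06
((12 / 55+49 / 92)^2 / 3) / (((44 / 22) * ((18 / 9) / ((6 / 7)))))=14432401 / 358450400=0.04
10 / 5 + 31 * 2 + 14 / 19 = 1230 / 19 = 64.74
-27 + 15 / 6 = -49 / 2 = -24.50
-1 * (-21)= 21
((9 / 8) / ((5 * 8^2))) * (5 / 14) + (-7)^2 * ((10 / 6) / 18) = 4.54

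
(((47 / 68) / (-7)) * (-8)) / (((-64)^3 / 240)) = -705 / 974848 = -0.00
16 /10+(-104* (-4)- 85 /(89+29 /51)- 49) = 8397149 /22840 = 367.65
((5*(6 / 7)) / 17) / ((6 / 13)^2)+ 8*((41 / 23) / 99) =1.33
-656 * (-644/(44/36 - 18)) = -3802176/151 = -25179.97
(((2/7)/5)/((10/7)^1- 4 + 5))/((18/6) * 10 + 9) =0.00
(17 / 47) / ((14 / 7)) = 17 / 94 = 0.18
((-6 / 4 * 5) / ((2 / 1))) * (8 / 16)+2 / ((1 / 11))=161 / 8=20.12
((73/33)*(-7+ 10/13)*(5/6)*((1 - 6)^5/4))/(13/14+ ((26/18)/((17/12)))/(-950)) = 1740793359375/179928892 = 9674.90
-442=-442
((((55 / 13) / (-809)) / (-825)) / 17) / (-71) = -1 / 190410285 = -0.00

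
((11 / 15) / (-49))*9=-0.13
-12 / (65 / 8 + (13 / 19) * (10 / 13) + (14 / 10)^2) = -15200 / 13441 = -1.13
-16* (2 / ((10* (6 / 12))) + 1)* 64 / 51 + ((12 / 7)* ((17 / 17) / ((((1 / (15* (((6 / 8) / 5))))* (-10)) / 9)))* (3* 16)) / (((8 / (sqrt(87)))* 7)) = -7168 / 255 - 729* sqrt(87) / 245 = -55.86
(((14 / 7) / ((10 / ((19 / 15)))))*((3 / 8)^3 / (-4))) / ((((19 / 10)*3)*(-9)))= 1 / 15360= 0.00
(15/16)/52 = 15/832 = 0.02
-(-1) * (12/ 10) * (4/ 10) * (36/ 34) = 216/ 425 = 0.51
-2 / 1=-2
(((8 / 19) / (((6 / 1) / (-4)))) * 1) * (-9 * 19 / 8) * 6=36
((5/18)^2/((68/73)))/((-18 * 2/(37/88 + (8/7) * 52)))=-22427425/162860544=-0.14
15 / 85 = 3 / 17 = 0.18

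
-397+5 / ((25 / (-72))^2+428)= -881066749 / 2219377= -396.99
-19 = -19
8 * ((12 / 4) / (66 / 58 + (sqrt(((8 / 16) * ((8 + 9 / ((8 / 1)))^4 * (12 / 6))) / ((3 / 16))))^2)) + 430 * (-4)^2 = 5666191945568 / 823574333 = 6880.00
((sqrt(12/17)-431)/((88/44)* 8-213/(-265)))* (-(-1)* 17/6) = -1941655/26718 + 265* sqrt(51)/13359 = -72.53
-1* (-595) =595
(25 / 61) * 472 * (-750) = -8850000 / 61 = -145081.97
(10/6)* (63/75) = 7/5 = 1.40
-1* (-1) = 1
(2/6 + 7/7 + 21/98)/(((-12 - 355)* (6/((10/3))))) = -0.00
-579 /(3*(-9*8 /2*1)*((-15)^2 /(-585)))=-2509 /180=-13.94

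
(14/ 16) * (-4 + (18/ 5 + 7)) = 231/ 40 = 5.78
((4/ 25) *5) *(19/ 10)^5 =2476099/ 125000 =19.81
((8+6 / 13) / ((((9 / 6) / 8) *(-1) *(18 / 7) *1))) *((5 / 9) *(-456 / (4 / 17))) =19896800 / 1053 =18895.35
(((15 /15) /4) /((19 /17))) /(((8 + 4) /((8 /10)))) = 17 /1140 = 0.01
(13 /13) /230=1 /230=0.00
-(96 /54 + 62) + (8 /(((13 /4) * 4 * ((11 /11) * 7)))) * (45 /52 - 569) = -1210816 /10647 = -113.72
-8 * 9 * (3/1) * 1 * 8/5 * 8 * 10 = -27648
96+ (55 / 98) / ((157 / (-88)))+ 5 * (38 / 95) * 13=936126 / 7693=121.69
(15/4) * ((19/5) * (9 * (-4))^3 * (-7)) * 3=13961808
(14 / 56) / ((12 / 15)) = 5 / 16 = 0.31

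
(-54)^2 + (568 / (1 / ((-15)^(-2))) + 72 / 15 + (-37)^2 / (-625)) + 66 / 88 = 65742391 / 22500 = 2921.88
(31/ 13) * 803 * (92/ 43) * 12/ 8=3435234/ 559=6145.32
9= 9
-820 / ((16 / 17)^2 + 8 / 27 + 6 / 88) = -56306448 / 85853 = -655.85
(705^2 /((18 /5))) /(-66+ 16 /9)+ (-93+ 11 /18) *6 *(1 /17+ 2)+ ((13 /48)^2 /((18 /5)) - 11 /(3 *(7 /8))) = -276460779013 /83897856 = -3295.21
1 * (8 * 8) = 64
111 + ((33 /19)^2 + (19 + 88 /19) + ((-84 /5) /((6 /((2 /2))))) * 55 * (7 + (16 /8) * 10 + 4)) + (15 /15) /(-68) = -113813525 /24548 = -4636.37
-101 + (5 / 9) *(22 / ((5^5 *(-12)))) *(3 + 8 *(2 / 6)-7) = -5113103 / 50625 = -101.00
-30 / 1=-30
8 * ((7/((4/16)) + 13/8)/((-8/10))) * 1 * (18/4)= -10665/8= -1333.12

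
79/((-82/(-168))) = 6636/41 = 161.85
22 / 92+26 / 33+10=16739 / 1518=11.03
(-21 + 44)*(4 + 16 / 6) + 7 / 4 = 1861 / 12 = 155.08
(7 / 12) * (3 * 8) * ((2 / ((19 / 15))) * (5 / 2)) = 1050 / 19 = 55.26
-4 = -4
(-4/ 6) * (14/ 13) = -0.72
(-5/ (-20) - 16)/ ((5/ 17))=-53.55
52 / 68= 13 / 17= 0.76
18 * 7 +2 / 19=2396 / 19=126.11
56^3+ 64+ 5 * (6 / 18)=527045 / 3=175681.67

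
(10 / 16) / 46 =5 / 368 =0.01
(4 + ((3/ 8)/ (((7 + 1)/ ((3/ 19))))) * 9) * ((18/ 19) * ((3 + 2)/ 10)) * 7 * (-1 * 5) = -1557675/ 23104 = -67.42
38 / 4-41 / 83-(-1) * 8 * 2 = 4151 / 166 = 25.01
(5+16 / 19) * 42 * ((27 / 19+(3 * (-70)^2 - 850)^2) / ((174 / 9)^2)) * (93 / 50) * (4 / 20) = 46843321.35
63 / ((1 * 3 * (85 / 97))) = 2037 / 85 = 23.96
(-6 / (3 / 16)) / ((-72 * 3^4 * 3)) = 4 / 2187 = 0.00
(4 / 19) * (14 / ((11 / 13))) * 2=1456 / 209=6.97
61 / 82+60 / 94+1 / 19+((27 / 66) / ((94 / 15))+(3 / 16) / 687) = 2214044067 / 1475650352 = 1.50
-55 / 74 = -0.74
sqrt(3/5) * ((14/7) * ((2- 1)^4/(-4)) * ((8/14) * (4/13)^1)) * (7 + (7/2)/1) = -12 * sqrt(15)/65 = -0.72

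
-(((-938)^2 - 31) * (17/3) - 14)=-4985593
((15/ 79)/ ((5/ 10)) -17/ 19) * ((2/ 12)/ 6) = -773/ 54036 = -0.01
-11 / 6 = -1.83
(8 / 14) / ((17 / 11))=0.37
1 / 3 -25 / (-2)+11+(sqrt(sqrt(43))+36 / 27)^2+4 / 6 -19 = 11 / 2+(4+3 * 43^(1 / 4))^2 / 9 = 20.66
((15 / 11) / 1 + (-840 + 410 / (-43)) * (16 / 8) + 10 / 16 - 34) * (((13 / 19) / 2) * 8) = -85155343 / 17974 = -4737.70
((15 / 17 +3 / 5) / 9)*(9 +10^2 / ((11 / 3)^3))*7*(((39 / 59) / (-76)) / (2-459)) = 28051569 / 115917442190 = 0.00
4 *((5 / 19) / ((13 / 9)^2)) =1620 / 3211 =0.50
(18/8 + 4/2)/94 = 17/376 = 0.05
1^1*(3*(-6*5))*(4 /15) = -24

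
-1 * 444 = -444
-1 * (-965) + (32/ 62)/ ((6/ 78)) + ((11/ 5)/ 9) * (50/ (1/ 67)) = 499577/ 279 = 1790.60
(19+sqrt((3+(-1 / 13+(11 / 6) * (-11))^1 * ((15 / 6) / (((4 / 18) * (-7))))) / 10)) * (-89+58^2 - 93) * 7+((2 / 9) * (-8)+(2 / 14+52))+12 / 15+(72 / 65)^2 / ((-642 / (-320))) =1591 * sqrt(11770395) / 130+2410937668229 / 5696145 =465245.50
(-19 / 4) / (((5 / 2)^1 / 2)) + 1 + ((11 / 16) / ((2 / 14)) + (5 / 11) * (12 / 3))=3371 / 880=3.83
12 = 12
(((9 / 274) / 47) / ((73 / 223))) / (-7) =-0.00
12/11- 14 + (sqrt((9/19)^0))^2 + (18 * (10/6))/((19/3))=-7.17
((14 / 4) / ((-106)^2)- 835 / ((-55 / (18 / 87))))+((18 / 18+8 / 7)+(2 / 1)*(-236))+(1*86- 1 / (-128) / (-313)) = -95674380621313 / 251301319808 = -380.72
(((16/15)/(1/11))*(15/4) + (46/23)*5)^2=2916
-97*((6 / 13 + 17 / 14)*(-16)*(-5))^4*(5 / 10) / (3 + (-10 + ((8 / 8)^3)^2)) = 537218630800000000 / 205724883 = 2611344932.93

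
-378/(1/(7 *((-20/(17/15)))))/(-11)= -793800/187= -4244.92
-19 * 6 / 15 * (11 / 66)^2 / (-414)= 19 / 37260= 0.00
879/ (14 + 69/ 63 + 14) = 18459/ 611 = 30.21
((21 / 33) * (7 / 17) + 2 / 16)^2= 0.15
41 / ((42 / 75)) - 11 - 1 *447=-5387 / 14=-384.79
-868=-868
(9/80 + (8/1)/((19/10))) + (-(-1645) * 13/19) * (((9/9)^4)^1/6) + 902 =4988233/4560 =1093.91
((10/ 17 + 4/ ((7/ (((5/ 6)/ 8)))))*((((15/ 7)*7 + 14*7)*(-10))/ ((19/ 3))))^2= 273136890625/ 20448484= 13357.32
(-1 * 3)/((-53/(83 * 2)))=498/53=9.40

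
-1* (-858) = 858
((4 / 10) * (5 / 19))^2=4 / 361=0.01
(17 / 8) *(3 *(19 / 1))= 969 / 8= 121.12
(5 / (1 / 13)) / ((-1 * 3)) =-65 / 3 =-21.67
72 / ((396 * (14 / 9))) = 9 / 77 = 0.12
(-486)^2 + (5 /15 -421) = 707326 /3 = 235775.33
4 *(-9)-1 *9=-45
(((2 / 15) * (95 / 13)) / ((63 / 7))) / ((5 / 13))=38 / 135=0.28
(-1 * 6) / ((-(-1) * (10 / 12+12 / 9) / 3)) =-108 / 13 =-8.31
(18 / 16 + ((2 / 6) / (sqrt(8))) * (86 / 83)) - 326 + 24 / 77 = -199931 / 616 + 43 * sqrt(2) / 498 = -324.44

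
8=8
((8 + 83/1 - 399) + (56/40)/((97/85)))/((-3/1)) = 9919/97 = 102.26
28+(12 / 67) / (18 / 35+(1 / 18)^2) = 11142572 / 393089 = 28.35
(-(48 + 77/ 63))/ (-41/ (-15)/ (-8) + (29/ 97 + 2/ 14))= -12031880/ 24483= -491.44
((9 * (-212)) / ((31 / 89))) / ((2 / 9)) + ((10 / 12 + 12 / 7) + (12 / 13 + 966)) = -400818823 / 16926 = -23680.66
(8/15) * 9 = 24/5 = 4.80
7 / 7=1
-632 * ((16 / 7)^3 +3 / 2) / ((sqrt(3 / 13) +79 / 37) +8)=-87597194750 / 104273029 +1994520742 * sqrt(39) / 312819087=-800.26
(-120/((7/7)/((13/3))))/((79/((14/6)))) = -3640/237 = -15.36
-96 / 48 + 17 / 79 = -141 / 79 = -1.78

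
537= 537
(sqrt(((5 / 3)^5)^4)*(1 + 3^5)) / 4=595703125 / 59049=10088.28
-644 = -644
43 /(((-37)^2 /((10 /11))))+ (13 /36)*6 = 198347 /90354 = 2.20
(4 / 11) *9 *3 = 108 / 11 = 9.82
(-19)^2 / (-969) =-19 / 51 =-0.37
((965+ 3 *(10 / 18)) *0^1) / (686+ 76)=0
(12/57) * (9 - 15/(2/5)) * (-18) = 108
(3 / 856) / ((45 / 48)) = 2 / 535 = 0.00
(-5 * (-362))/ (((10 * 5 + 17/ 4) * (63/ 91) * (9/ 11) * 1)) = 1035320/ 17577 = 58.90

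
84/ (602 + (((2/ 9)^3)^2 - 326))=0.30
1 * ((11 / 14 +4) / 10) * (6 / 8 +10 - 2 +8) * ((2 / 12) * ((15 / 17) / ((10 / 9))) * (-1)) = -40401 / 38080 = -1.06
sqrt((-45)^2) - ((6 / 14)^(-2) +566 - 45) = -4333 / 9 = -481.44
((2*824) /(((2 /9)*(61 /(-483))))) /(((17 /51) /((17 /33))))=-60892776 /671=-90749.29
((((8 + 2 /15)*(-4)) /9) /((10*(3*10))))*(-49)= 5978 /10125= 0.59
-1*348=-348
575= 575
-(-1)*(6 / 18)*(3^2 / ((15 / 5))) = 1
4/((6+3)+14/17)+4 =736/167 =4.41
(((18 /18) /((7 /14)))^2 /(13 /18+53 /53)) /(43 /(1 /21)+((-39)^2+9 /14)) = 336 /350765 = 0.00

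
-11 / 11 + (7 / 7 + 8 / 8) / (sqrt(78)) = -1 + sqrt(78) / 39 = -0.77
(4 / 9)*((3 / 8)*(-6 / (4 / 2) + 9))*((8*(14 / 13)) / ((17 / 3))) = 336 / 221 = 1.52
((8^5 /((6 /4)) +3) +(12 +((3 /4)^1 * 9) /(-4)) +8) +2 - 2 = 21866.65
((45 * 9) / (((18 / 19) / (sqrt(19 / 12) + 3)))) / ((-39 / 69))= -58995 / 26-6555 * sqrt(57) / 52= -3220.75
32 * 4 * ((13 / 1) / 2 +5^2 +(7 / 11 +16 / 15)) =701248 / 165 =4249.99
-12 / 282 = -2 / 47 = -0.04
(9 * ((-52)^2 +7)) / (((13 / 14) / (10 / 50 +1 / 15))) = 7006.89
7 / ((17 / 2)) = 14 / 17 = 0.82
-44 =-44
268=268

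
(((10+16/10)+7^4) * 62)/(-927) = -161.36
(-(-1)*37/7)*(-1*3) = -111/7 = -15.86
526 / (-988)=-263 / 494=-0.53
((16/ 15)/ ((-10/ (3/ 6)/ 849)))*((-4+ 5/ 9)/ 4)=8773/ 225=38.99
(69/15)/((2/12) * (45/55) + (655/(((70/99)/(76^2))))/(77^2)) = 173558/34054665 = 0.01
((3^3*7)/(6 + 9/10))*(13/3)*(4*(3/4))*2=16380/23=712.17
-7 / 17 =-0.41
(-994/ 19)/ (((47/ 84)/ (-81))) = 6763176/ 893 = 7573.55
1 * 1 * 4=4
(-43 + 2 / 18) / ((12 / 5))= -965 / 54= -17.87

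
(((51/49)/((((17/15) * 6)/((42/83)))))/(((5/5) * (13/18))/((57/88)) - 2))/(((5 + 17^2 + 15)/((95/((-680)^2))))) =-0.00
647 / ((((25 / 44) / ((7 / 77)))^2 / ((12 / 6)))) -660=-391796 / 625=-626.87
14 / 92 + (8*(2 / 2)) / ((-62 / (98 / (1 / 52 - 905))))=0.17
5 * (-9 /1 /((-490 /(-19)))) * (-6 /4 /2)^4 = -13851 /25088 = -0.55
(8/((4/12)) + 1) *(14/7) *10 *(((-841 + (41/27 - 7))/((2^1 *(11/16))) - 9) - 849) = -218833000/297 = -736811.45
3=3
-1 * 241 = -241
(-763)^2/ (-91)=-6397.46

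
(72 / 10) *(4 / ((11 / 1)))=144 / 55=2.62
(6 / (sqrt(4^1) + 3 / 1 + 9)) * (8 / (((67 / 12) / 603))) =2592 / 7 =370.29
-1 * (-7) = 7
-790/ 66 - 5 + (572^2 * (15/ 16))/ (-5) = -2025011/ 33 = -61363.97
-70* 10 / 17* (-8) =5600 / 17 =329.41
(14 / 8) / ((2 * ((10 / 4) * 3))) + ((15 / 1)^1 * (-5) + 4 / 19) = -85127 / 1140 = -74.67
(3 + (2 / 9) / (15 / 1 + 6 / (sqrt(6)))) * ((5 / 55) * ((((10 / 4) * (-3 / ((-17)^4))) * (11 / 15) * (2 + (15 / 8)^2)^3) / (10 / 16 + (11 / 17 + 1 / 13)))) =-1132796618681 / 504522393845760 + 571830701 * sqrt(6) / 756783590768640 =-0.00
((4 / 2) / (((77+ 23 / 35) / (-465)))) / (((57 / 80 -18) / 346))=150164000 / 626499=239.69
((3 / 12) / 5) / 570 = 1 / 11400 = 0.00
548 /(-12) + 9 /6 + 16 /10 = -1277 /30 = -42.57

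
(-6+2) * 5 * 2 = -40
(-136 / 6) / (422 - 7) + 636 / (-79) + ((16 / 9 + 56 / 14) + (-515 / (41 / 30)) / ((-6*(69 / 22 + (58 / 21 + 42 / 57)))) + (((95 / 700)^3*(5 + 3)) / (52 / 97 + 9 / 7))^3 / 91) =20384232535066456270709155102482265573 / 2855709444046278440637383913000000000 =7.14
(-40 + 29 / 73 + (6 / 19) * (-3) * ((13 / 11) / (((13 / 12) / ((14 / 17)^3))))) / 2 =-3011795339 / 149915282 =-20.09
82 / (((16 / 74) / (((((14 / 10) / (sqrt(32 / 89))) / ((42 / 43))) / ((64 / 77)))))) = 5022787 *sqrt(178) / 61440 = 1090.70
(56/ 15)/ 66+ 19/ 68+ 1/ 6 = 16919/ 33660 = 0.50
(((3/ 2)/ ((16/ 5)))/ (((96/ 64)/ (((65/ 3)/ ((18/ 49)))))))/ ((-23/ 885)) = -4697875/ 6624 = -709.22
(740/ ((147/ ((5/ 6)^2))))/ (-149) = -4625/ 197127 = -0.02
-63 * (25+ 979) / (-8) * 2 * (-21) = -332073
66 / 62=33 / 31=1.06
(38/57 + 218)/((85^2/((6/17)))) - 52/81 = -6280628/9948825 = -0.63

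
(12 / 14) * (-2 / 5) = -12 / 35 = -0.34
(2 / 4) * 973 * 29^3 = 23730497 / 2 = 11865248.50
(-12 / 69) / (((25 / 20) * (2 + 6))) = -2 / 115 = -0.02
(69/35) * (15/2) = 207/14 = 14.79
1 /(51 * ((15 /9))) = 1 /85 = 0.01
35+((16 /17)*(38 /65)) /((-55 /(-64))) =2166037 /60775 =35.64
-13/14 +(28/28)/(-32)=-215/224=-0.96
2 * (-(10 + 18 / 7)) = -176 / 7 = -25.14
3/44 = 0.07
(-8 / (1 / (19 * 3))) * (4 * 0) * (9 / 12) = 0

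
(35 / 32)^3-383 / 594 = 0.66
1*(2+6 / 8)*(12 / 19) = 33 / 19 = 1.74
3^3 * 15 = 405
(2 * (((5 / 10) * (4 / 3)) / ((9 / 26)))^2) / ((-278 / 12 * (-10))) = 5408 / 168885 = 0.03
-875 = -875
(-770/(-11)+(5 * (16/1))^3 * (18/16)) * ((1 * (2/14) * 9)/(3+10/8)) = 174273.28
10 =10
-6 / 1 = -6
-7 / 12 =-0.58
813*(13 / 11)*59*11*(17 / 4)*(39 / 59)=7007247 / 4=1751811.75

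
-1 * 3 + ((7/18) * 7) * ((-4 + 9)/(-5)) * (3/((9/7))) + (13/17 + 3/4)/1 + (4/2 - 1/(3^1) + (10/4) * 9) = 16.33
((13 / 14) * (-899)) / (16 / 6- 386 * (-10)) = -35061 / 162232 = -0.22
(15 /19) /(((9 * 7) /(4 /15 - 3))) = -41 /1197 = -0.03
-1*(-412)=412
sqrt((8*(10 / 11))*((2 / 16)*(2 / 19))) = 2*sqrt(1045) / 209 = 0.31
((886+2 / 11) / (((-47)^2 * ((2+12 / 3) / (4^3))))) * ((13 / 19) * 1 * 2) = 5.86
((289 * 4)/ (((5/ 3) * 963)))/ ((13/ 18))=1.00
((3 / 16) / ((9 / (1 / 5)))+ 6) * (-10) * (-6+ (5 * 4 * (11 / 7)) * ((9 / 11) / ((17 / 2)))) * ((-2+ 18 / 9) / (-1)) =0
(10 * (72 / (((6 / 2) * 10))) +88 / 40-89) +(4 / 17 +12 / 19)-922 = -1589052 / 1615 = -983.93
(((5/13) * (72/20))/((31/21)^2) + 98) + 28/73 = 90304200/911989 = 99.02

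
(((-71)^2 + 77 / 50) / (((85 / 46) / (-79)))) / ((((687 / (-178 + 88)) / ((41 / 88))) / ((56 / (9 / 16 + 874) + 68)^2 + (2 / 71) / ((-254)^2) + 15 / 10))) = 70290687742147023491201919 / 1152708634657152100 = 60978711.90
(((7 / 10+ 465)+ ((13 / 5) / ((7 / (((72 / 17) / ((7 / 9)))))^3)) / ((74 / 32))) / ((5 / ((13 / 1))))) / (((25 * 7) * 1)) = 6.93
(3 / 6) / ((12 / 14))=7 / 12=0.58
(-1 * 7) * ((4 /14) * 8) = -16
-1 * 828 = -828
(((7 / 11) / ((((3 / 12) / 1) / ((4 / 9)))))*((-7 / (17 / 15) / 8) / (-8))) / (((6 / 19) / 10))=23275 / 6732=3.46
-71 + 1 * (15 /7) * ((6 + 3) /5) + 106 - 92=-372 /7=-53.14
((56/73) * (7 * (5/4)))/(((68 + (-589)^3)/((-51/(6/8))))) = 33320/14916557273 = 0.00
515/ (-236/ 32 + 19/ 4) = -4120/ 21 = -196.19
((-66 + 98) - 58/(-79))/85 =2586/6715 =0.39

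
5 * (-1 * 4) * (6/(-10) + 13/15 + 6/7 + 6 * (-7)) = 17168/21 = 817.52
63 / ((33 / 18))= 378 / 11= 34.36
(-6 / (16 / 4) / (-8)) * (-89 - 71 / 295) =-39489 / 2360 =-16.73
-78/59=-1.32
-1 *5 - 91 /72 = -451 /72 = -6.26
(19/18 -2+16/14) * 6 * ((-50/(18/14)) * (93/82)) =-19375/369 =-52.51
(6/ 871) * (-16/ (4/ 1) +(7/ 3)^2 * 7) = 614/ 2613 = 0.23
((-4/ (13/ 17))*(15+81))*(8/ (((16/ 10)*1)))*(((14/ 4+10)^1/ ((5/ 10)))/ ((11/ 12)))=-10575360/ 143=-73953.57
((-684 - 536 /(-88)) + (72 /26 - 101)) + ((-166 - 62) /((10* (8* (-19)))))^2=-44393913 /57200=-776.12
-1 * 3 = -3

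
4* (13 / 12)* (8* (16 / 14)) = 832 / 21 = 39.62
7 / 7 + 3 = 4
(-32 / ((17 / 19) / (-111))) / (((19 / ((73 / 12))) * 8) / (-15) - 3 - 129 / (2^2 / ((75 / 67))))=-6601676160 / 67792243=-97.38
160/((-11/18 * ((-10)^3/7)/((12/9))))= 672/275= 2.44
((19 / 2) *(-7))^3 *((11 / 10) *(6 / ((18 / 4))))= -25879007 / 60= -431316.78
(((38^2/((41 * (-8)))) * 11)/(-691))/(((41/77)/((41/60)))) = 305767/3399720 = 0.09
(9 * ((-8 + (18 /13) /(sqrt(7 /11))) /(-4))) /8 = 9 /4 - 81 * sqrt(77) /1456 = 1.76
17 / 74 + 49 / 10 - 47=-7746 / 185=-41.87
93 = 93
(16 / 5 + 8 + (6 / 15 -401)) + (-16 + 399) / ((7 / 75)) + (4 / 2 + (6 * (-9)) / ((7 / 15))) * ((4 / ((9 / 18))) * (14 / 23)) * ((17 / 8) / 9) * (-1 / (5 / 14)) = 29561444 / 7245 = 4080.25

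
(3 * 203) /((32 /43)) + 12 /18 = 78625 /96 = 819.01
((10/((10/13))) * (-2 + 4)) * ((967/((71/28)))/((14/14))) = 703976/71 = 9915.15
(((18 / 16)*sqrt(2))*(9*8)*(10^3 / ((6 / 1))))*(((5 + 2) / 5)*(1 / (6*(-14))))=-225*sqrt(2)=-318.20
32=32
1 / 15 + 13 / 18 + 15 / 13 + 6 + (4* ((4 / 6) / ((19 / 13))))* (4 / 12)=8.55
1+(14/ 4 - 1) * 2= 6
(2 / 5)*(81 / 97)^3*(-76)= -80779032 / 4563365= -17.70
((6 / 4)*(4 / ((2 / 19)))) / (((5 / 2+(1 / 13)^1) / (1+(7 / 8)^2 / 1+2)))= 83.29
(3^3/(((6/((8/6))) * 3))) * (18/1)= 36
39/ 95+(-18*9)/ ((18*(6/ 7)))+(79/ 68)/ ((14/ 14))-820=-5354873/ 6460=-828.93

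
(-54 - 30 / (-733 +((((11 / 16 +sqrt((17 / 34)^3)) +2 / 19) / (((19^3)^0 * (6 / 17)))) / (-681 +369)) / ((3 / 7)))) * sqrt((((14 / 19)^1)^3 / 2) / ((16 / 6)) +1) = -42253598991003163083 * sqrt(560386) / 565374767165278553849 - 1283143680 * sqrt(280193) / 1566135089100494609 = -55.95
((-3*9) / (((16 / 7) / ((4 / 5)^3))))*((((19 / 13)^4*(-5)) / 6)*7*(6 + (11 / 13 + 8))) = 22184022546 / 9282325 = 2389.92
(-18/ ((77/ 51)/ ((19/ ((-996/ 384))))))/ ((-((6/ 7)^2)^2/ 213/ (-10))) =314640760/ 913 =344622.96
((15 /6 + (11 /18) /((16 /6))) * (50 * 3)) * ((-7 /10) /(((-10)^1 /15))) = 13755 /32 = 429.84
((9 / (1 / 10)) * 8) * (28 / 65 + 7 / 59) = 303408 / 767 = 395.58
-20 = -20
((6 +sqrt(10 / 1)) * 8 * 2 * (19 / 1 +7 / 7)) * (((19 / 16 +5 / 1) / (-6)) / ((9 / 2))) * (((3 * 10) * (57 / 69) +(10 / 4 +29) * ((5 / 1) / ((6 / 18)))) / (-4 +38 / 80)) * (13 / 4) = 109037500 * sqrt(10) / 3243 +218075000 / 1081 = 308057.92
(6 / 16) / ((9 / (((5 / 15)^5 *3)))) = 1 / 1944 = 0.00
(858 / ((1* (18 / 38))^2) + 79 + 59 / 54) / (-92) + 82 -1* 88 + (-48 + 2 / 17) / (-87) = -117280141 / 2449224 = -47.88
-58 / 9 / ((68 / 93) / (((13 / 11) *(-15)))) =58435 / 374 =156.24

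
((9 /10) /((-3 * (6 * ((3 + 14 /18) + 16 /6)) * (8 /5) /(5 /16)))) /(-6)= 15 /59392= 0.00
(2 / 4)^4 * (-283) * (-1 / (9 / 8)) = 283 / 18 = 15.72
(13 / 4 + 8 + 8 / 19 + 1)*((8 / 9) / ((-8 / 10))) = -535 / 38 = -14.08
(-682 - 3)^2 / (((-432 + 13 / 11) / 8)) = -41291800 / 4739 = -8713.19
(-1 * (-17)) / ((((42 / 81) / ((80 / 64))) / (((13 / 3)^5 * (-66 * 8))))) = -694317910 / 21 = -33062757.62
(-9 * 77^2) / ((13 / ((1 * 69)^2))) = -254051721 / 13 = -19542440.08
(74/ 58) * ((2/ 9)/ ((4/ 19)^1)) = 703/ 522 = 1.35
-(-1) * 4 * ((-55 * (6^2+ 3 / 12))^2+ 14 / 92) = 1462814431 / 92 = 15900156.86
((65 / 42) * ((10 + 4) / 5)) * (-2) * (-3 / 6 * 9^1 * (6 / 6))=39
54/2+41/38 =1067/38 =28.08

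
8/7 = 1.14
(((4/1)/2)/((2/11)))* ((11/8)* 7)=847/8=105.88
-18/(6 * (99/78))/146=-13/803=-0.02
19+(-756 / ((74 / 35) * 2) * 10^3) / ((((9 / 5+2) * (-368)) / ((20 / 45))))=1225961 / 16169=75.82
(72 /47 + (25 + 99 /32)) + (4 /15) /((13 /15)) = 585257 /19552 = 29.93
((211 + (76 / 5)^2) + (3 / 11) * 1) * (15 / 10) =182454 / 275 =663.47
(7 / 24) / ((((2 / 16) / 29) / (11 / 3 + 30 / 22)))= 33698 / 99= 340.38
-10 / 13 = -0.77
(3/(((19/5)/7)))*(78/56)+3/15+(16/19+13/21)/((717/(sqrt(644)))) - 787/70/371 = 1166*sqrt(161)/286083+7763691/986860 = 7.92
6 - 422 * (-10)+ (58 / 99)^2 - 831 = 3395.34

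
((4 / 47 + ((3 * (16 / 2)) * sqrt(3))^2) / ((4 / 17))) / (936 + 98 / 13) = 4487405 / 576502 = 7.78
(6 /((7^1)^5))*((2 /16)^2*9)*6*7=81 /38416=0.00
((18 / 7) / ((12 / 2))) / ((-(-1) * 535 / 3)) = 9 / 3745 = 0.00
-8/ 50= -4/ 25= -0.16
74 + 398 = 472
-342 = -342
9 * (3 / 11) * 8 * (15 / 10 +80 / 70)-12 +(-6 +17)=3919 / 77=50.90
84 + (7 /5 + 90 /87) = 12533 /145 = 86.43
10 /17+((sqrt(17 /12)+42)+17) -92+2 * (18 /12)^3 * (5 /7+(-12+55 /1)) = sqrt(51) /6+62513 /238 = 263.85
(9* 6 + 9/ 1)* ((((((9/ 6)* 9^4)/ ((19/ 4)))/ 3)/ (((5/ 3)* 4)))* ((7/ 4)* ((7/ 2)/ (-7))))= -8680203/ 1520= -5710.66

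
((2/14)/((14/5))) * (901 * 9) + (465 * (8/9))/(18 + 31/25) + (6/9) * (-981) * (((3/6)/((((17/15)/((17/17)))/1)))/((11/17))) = -16646885/1555554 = -10.70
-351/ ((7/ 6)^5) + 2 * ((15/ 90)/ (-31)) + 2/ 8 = -1013832049/ 6252204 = -162.16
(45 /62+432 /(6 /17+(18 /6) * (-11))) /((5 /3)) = -430353 /57350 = -7.50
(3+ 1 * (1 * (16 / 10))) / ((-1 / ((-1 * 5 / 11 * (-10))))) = -230 / 11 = -20.91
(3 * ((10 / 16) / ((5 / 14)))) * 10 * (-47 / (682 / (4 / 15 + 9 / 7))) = -7661 / 1364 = -5.62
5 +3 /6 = 5.50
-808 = -808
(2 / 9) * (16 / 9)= 32 / 81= 0.40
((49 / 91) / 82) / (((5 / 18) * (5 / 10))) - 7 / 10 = -3479 / 5330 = -0.65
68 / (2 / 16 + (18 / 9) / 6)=1632 / 11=148.36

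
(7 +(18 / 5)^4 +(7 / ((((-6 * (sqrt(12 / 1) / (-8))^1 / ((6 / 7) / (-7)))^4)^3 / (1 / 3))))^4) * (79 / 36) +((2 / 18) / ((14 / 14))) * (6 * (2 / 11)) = 1220097213594969876589891179000391466005425363872340499132697230220476232956915808677993277033517059 / 3176801043653585413207742971043179157716911935459913101718919708481771635154009633044054584847500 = 384.06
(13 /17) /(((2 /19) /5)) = 36.32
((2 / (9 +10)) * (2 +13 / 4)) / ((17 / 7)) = 147 / 646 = 0.23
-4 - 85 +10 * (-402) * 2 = -8129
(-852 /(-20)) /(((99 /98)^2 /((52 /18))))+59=26402869 /147015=179.59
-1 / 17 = -0.06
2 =2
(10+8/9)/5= 98/45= 2.18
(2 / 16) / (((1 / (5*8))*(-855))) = -0.01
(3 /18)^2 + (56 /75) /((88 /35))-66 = -130037 /1980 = -65.68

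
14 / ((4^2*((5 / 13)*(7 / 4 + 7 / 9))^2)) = 162 / 175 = 0.93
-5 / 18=-0.28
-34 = -34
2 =2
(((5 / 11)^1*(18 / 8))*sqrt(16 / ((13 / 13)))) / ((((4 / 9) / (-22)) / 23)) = -9315 / 2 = -4657.50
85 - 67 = 18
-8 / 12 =-2 / 3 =-0.67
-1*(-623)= 623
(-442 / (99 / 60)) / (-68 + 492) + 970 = 1695425 / 1749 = 969.37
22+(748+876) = 1646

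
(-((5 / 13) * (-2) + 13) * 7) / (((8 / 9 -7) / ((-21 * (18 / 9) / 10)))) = -58.84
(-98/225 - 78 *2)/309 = -35198/69525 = -0.51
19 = 19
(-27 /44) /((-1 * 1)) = 27 /44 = 0.61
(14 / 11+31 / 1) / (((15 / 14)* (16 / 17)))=8449 / 264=32.00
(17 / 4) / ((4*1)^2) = 17 / 64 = 0.27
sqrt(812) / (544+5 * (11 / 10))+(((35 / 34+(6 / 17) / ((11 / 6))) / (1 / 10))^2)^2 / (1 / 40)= 4 * sqrt(203) / 1099+1090447620025000 / 1222830961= 891740.33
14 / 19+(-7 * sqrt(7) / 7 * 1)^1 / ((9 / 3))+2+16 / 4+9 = 299 / 19- sqrt(7) / 3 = 14.85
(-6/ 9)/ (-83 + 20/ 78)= 26/ 3227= 0.01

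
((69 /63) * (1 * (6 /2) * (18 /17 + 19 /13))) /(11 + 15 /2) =25622 /57239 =0.45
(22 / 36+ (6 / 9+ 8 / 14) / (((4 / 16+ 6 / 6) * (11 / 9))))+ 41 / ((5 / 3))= 26.02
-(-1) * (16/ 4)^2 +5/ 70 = 16.07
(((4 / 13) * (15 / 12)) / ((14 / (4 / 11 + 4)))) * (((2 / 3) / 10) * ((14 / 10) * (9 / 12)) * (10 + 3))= 6 / 55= 0.11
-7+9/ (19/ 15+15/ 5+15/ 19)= -7522/ 1441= -5.22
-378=-378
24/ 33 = 8/ 11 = 0.73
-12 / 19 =-0.63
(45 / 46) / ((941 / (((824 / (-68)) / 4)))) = -4635 / 1471724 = -0.00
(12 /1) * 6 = 72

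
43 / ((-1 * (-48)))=43 / 48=0.90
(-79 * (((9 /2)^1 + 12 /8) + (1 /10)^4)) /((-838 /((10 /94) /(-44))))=-4740079 /3465968000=-0.00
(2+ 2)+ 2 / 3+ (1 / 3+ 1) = 6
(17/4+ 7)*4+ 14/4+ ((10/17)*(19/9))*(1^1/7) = 104267/2142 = 48.68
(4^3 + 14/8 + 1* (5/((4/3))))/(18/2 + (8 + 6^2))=139/106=1.31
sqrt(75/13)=2.40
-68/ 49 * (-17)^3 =334084/ 49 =6818.04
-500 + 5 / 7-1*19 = -3628 / 7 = -518.29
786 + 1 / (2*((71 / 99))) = 111711 / 142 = 786.70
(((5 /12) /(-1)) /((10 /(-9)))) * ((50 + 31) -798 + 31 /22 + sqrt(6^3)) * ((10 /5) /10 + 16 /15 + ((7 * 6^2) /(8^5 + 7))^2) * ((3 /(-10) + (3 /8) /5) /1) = 64265332900041 /840263600000 -12246458661 * sqrt(6) /19096900000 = 74.91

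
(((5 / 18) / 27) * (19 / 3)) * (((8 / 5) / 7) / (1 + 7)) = 19 / 10206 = 0.00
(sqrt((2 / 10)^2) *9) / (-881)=-0.00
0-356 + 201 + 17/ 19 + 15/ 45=-8765/ 57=-153.77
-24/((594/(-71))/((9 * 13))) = 3692/11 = 335.64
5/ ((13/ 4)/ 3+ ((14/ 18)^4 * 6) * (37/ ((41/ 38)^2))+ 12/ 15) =367634700/ 5269700857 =0.07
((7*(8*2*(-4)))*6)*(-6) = 16128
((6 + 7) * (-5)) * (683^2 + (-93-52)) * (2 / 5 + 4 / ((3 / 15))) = -618372144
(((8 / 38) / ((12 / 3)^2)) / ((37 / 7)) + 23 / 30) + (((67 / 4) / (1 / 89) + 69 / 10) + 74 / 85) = 268770176 / 179265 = 1499.29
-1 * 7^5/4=-16807/4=-4201.75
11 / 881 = 0.01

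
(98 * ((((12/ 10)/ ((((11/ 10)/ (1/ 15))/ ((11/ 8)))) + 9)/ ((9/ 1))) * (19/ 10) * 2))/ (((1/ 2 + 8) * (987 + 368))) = 169442/ 5182875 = 0.03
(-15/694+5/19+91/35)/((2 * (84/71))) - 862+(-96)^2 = 92544210313/11076240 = 8355.20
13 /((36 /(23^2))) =6877 /36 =191.03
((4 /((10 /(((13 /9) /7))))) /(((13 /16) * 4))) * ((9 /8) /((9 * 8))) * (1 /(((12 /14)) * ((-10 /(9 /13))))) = -1 /31200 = -0.00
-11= -11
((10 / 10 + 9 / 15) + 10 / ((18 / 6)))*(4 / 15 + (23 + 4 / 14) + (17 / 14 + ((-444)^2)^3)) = 8503951986273143651 / 225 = 37795342161213971.78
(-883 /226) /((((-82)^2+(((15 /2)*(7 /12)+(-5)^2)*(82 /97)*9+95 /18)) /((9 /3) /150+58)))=-2236261959 /68588381225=-0.03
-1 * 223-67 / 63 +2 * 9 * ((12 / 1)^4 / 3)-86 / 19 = 148652330 / 1197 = 124187.41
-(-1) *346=346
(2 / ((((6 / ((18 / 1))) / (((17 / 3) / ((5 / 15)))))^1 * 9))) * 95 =3230 / 3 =1076.67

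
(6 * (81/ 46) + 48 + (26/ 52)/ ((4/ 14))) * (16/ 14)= 11098/ 161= 68.93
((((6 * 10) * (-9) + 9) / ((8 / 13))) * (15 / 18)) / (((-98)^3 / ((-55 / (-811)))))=632775 / 12212907392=0.00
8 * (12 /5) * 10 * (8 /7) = 1536 /7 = 219.43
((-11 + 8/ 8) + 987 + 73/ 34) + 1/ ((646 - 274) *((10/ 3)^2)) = 206404251/ 210800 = 979.15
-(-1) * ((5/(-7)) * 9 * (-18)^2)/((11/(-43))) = 626940/77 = 8142.08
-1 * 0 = 0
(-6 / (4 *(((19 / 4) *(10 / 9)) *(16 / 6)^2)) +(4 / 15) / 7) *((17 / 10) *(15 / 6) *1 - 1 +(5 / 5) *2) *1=-239 / 24320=-0.01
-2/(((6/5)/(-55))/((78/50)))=143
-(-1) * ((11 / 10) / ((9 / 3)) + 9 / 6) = 28 / 15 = 1.87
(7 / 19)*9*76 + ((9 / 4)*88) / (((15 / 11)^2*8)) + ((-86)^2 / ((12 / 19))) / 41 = 6776413 / 12300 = 550.93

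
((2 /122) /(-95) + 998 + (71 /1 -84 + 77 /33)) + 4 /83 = 1424746861 /1442955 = 987.38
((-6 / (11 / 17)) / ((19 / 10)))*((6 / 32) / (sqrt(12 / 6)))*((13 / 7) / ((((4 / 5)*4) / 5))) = -248625*sqrt(2) / 187264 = -1.88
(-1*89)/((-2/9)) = 801/2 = 400.50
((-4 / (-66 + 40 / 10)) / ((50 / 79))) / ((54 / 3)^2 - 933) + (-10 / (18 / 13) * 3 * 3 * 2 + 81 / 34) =-2047902211 / 16047150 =-127.62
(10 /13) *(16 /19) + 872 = 215544 /247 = 872.65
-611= -611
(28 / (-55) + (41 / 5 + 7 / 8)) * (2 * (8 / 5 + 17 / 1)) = 350517 / 1100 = 318.65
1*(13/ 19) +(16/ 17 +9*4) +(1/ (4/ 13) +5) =59271/ 1292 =45.88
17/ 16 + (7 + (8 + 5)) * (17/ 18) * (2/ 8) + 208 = 30785/ 144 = 213.78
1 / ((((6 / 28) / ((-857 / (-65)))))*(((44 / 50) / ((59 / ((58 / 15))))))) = 8848525 / 8294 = 1066.86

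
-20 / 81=-0.25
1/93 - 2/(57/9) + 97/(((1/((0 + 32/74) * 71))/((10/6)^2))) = 1622517371/196137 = 8272.37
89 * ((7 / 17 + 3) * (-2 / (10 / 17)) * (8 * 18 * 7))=-5203296 / 5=-1040659.20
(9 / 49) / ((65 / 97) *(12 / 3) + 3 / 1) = 0.03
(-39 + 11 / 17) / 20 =-163 / 85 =-1.92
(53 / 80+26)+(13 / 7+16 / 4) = 18211 / 560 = 32.52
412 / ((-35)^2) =412 / 1225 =0.34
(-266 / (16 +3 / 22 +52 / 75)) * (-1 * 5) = 79.03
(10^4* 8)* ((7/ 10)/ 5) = 11200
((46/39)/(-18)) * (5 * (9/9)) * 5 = -575/351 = -1.64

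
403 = 403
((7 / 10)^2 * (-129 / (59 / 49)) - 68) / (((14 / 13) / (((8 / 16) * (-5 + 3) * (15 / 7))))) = 27726231 / 115640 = 239.76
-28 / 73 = -0.38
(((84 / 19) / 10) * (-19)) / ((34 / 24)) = -504 / 85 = -5.93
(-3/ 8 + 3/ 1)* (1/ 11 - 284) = -65583/ 88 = -745.26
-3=-3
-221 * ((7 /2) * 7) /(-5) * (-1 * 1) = -10829 /10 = -1082.90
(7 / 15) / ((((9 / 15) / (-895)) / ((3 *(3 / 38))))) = -6265 / 38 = -164.87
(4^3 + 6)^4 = 24010000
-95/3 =-31.67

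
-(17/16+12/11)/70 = -0.03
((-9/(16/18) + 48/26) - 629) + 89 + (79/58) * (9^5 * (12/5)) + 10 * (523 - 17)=2978916259/15080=197540.87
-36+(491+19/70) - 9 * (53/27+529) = -907913/210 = -4323.40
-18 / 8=-9 / 4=-2.25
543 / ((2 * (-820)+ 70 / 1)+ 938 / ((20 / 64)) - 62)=2715 / 6848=0.40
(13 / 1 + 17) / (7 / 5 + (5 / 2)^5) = 1600 / 5283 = 0.30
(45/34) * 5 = 225/34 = 6.62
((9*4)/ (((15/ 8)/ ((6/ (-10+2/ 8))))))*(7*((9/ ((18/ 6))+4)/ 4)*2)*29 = -545664/ 65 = -8394.83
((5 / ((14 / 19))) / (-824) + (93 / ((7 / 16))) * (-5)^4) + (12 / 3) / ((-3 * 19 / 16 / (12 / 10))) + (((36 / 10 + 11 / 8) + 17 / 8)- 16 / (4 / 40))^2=856100907271 / 5479600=156234.20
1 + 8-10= -1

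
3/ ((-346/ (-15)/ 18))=405/ 173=2.34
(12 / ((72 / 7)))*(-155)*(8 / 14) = -310 / 3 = -103.33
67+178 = 245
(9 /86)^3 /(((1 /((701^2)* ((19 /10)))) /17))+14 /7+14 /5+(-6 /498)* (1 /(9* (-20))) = 86457220034413 /4751338320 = 18196.39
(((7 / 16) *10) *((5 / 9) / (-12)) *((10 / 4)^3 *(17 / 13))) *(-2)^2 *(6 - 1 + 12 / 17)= -2121875 / 22464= -94.46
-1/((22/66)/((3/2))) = -9/2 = -4.50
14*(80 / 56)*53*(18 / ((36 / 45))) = 23850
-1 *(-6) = 6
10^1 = 10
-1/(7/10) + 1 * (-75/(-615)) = -375/287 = -1.31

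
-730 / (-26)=365 / 13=28.08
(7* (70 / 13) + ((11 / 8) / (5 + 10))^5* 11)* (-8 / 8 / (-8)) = 12192791030293 / 2587852800000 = 4.71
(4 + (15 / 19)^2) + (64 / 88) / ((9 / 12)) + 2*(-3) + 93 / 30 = 320813 / 119130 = 2.69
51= 51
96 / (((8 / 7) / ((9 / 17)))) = 756 / 17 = 44.47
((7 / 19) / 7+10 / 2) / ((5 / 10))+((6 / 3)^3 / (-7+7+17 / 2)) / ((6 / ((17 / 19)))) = 584 / 57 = 10.25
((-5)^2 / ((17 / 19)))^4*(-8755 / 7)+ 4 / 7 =-762319208.58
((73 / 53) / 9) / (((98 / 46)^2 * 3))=38617 / 3435831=0.01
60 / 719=0.08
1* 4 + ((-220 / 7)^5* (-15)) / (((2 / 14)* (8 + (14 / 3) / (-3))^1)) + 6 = 34787016696290 / 69629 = 499605289.41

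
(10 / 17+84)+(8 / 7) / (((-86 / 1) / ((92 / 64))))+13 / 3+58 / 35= 27803611 / 307020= 90.56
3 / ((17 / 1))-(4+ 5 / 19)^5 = -59267906520 / 42093683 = -1408.00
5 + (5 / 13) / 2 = 5.19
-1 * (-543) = 543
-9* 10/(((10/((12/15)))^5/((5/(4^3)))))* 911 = -8199/390625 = -0.02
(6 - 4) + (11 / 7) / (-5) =1.69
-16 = -16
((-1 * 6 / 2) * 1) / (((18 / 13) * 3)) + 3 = 41 / 18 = 2.28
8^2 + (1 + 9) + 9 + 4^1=87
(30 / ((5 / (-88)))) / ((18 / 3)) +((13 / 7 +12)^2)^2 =88317993 / 2401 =36783.84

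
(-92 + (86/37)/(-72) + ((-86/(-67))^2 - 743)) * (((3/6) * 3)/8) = -4983097135/31889856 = -156.26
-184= -184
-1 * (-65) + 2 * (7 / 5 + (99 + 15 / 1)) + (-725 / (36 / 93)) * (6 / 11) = -725.79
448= 448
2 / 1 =2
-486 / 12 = -81 / 2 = -40.50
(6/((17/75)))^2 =700.69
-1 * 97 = -97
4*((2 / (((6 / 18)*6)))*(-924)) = -3696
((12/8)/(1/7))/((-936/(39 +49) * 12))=-77/936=-0.08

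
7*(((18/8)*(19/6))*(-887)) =-353913/8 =-44239.12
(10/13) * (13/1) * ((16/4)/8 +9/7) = 125/7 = 17.86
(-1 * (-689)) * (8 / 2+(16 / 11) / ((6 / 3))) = 35828 / 11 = 3257.09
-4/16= -1/4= -0.25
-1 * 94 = -94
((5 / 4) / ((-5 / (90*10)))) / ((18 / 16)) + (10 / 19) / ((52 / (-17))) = -98885 / 494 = -200.17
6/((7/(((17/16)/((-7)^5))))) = -51/941192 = -0.00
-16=-16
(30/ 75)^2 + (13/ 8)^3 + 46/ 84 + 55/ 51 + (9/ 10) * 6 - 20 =-12982133/ 1523200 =-8.52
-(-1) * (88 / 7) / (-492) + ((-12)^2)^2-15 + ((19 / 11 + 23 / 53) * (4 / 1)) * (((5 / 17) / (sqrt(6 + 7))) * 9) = 226800 * sqrt(13) / 128843 + 17840759 / 861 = 20727.32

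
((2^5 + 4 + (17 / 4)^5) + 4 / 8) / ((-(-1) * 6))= 1457233 / 6144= 237.18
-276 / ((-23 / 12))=144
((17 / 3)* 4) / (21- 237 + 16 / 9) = -51 / 482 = -0.11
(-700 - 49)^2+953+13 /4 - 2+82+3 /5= 11240757 /20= 562037.85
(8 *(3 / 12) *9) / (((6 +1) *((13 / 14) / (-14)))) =-504 / 13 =-38.77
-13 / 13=-1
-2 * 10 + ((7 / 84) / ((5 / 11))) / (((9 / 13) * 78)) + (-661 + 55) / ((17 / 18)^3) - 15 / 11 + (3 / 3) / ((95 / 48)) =-2462595612061 / 3326887080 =-740.21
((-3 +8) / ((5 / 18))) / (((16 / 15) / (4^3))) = 1080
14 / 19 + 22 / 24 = 377 / 228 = 1.65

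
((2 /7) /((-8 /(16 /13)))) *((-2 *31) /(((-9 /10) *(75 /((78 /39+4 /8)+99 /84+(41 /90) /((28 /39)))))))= -0.17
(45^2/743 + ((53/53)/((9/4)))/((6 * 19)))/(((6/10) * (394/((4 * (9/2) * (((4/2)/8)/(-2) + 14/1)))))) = 192457535/66745176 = 2.88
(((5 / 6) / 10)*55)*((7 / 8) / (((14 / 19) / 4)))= 1045 / 48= 21.77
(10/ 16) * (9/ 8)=45/ 64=0.70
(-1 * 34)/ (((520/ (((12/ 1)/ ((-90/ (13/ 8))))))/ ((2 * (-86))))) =-731/ 300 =-2.44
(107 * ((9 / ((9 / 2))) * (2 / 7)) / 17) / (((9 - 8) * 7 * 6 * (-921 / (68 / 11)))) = -856 / 1489257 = -0.00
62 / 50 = 1.24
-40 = -40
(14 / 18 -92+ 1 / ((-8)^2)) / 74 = -52535 / 42624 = -1.23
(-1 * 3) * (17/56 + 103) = -17355/56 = -309.91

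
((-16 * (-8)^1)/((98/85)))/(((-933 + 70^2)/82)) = 446080/194383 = 2.29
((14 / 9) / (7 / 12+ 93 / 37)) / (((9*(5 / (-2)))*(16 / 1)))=-259 / 185625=-0.00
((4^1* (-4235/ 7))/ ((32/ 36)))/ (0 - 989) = 2.75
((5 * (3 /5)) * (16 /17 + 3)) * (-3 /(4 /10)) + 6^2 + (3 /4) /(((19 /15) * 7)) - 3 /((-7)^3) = -23302533 /443156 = -52.58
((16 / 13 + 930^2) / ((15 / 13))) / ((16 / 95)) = 53407651 / 12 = 4450637.58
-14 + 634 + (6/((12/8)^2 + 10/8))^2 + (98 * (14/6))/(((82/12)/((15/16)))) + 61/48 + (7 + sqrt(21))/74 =sqrt(21)/74 + 2339442029/3567984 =655.74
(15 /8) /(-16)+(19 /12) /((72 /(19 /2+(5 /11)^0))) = 0.11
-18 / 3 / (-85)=6 / 85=0.07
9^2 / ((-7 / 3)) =-243 / 7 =-34.71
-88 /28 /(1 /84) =-264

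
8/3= 2.67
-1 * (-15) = 15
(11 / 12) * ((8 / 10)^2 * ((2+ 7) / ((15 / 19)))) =836 / 125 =6.69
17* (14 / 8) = 119 / 4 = 29.75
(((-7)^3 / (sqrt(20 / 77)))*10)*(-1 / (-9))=-343*sqrt(385) / 9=-747.79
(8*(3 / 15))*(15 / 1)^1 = 24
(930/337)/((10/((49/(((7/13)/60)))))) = 507780/337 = 1506.77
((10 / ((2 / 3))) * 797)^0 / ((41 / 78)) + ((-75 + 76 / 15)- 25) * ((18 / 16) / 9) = -6128 / 615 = -9.96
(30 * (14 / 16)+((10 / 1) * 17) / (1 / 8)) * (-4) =-5545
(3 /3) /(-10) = -1 /10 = -0.10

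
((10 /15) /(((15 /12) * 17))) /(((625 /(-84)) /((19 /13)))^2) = 6792576 /5611328125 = 0.00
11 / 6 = 1.83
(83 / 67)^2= 6889 / 4489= 1.53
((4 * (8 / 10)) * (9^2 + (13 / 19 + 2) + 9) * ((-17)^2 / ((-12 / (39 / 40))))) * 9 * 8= -238178772 / 475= -501428.99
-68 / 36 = -17 / 9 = -1.89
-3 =-3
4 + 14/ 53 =4.26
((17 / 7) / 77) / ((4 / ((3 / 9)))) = 17 / 6468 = 0.00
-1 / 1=-1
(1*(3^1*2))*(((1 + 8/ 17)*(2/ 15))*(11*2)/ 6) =220/ 51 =4.31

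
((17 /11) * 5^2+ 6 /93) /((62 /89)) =1174533 /21142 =55.55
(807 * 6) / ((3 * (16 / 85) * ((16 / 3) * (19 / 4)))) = 205785 / 608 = 338.46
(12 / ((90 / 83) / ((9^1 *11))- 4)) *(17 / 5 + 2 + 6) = -104082 / 3035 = -34.29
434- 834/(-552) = 40067/92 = 435.51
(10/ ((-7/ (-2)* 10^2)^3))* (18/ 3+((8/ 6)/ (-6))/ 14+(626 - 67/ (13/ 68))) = 0.00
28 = 28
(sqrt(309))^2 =309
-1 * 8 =-8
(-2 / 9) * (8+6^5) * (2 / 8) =-3892 / 9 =-432.44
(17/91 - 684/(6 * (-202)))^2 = 47665216/84474481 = 0.56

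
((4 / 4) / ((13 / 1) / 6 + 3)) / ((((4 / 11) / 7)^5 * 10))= 8120352471 / 158720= 51161.49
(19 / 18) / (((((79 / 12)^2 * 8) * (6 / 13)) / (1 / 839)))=0.00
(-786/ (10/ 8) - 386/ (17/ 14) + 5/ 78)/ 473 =-6276079/ 3135990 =-2.00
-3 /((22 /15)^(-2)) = -6.45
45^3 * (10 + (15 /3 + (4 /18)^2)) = 1371375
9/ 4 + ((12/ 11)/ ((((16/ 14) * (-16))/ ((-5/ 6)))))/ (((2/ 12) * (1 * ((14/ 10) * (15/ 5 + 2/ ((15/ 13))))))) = 57357/ 24992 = 2.30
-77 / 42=-11 / 6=-1.83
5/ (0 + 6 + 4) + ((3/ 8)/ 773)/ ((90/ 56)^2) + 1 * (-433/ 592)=-71425159/ 308890800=-0.23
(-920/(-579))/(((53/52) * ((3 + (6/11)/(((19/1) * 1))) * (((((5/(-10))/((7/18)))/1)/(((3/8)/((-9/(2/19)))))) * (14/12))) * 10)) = 26312/174823839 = 0.00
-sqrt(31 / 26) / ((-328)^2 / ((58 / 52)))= -29*sqrt(806) / 72726784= -0.00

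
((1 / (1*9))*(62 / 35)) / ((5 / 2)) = 124 / 1575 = 0.08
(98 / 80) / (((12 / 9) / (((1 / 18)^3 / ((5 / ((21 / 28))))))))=49 / 2073600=0.00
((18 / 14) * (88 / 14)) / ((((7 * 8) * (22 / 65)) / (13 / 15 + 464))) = 271947 / 1372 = 198.21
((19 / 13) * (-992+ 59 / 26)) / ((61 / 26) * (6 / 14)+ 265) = -3422489 / 629369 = -5.44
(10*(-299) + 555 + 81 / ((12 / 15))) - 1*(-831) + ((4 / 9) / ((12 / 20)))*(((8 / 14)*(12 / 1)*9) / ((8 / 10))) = -40477 / 28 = -1445.61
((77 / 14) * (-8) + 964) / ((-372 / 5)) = -1150 / 93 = -12.37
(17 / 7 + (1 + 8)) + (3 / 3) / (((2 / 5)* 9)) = 1475 / 126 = 11.71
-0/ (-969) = 0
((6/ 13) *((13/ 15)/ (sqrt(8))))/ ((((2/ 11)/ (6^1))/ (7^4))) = 79233 *sqrt(2)/ 10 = 11205.24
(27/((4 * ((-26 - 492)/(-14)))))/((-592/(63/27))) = -63/87616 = -0.00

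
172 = 172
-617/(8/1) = -617/8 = -77.12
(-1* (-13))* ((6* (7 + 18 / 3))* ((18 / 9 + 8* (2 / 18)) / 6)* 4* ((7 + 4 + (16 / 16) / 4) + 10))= 373490 / 9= 41498.89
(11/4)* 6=33/2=16.50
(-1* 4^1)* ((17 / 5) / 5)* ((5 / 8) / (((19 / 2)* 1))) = -17 / 95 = -0.18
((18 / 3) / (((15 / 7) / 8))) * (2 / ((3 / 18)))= 1344 / 5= 268.80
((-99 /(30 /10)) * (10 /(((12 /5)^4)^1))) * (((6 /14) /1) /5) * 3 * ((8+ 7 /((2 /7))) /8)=-446875 /43008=-10.39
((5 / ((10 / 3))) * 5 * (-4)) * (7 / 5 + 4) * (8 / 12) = -108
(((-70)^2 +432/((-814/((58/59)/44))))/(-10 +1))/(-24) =161787196/7131861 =22.69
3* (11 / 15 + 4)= 71 / 5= 14.20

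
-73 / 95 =-0.77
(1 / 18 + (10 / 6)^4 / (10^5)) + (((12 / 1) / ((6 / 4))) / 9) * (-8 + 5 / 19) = -1679741 / 246240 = -6.82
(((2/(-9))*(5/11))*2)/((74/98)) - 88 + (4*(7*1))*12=907444/3663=247.73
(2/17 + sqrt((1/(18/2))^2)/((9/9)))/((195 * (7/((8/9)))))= 8/53703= 0.00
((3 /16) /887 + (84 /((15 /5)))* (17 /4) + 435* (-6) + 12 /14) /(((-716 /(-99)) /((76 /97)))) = -465323155011 /1724909872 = -269.77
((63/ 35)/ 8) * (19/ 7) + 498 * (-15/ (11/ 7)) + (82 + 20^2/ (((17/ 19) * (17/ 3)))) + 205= -3905074751/ 890120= -4387.13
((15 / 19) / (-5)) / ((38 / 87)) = -261 / 722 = -0.36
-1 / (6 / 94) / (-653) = 0.02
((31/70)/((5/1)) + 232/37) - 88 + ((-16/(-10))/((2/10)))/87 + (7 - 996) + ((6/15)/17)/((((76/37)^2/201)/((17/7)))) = -1737229027829/1626882600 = -1067.83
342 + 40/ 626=107066/ 313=342.06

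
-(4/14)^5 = -32/16807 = -0.00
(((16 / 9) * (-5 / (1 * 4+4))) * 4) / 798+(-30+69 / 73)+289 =68141356 / 262143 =259.94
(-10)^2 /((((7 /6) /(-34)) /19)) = -387600 /7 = -55371.43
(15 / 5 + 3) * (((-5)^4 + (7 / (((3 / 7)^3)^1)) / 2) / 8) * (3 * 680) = 3072835 / 3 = 1024278.33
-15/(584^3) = -15/199176704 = -0.00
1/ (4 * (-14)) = -1/ 56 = -0.02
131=131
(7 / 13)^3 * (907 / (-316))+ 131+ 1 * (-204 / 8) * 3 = 37525633 / 694252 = 54.05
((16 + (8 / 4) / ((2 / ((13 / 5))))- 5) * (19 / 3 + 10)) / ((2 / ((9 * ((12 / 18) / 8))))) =833 / 10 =83.30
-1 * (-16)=16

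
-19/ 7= -2.71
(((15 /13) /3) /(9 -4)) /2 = 1 /26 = 0.04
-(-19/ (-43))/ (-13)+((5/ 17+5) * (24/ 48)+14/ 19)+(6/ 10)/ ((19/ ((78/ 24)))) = 12713097/ 3611140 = 3.52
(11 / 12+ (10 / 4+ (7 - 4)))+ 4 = 125 / 12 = 10.42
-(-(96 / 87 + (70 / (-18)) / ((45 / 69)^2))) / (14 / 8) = -377708 / 82215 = -4.59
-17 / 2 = -8.50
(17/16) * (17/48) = 289/768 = 0.38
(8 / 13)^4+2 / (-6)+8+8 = 1354655 / 85683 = 15.81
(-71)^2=5041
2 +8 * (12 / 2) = 50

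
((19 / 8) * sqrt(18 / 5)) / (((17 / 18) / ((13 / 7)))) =6669 * sqrt(10) / 2380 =8.86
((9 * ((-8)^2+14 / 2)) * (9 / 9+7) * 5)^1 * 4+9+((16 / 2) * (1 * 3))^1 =102273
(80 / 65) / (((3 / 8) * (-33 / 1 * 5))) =-128 / 6435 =-0.02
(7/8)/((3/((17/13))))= 119/312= 0.38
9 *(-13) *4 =-468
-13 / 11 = -1.18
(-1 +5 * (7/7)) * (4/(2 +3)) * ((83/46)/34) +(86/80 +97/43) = 2354247/672520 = 3.50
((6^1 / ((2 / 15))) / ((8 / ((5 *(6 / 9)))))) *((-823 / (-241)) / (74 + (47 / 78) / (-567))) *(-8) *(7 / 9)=-4246433100 / 788715157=-5.38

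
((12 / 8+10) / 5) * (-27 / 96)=-0.65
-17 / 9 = -1.89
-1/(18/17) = -17/18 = -0.94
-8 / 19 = -0.42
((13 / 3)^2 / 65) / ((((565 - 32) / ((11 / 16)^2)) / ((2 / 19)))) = 121 / 4487040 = 0.00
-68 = -68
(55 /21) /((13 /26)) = 110 /21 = 5.24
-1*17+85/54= -833/54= -15.43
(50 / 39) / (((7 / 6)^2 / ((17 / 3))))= 3400 / 637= 5.34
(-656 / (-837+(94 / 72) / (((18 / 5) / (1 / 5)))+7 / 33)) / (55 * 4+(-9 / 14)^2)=916489728 / 257655386507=0.00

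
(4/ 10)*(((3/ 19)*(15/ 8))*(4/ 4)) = 0.12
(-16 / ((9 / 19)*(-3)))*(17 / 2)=2584 / 27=95.70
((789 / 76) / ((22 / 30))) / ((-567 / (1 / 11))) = -1315 / 579348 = -0.00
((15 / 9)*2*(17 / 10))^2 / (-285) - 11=-28504 / 2565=-11.11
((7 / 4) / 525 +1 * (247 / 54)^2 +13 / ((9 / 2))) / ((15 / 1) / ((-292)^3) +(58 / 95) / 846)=9649543182148928 / 292172174685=33026.91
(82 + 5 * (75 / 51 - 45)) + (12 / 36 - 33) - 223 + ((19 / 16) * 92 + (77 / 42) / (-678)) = -9753293 / 34578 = -282.07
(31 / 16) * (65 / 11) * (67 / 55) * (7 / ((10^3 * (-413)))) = -27001 / 114224000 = -0.00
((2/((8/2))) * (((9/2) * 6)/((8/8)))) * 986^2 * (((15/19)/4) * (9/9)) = 98434845/38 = 2590390.66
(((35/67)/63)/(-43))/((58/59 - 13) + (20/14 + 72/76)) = 39235/1961606637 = 0.00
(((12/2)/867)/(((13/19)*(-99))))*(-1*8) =304/371943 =0.00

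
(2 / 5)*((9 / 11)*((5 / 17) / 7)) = 18 / 1309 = 0.01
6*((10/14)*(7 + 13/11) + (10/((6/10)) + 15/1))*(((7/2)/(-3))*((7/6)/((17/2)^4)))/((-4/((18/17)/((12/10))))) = 606550/46855281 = 0.01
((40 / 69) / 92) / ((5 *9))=0.00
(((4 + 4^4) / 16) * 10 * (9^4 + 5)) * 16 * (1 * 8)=136572800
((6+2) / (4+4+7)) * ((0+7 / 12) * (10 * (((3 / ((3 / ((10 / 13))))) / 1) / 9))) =280 / 1053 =0.27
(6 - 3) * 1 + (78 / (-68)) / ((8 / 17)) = 9 / 16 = 0.56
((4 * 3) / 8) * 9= 27 / 2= 13.50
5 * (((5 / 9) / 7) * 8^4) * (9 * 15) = 1536000 / 7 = 219428.57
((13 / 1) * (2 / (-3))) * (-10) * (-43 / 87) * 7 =-78260 / 261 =-299.85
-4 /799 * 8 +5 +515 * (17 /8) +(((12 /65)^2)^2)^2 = 2239100852045407453957 /2036777643996875000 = 1099.33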